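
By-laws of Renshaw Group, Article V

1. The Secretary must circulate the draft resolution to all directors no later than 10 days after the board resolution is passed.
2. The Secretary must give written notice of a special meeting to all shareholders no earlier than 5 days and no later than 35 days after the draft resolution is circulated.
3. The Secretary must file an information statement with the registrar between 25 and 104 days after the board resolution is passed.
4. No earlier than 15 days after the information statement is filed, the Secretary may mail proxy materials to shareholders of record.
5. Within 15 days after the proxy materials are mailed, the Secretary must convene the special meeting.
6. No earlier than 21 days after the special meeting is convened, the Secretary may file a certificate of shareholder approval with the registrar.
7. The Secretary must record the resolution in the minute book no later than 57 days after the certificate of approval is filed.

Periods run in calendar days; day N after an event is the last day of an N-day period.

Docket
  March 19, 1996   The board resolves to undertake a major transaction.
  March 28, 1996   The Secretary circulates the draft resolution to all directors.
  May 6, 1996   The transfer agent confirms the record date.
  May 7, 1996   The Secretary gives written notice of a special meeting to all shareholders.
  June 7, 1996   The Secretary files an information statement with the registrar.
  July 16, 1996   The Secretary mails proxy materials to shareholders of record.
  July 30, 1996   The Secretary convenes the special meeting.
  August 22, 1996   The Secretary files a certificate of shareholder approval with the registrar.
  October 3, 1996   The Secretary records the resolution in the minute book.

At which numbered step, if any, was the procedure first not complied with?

(1) due by March 19, 1996 + 10 days = March 29, 1996; done March 28, 1996 — timely.
(2) the permitted window runs from March 28, 1996 + 5 = April 2, 1996 to March 28, 1996 + 35 = May 2, 1996; done May 7, 1996 — 5 days after the window closed.
No need to go further; step 2 was not satisfied.

Step 2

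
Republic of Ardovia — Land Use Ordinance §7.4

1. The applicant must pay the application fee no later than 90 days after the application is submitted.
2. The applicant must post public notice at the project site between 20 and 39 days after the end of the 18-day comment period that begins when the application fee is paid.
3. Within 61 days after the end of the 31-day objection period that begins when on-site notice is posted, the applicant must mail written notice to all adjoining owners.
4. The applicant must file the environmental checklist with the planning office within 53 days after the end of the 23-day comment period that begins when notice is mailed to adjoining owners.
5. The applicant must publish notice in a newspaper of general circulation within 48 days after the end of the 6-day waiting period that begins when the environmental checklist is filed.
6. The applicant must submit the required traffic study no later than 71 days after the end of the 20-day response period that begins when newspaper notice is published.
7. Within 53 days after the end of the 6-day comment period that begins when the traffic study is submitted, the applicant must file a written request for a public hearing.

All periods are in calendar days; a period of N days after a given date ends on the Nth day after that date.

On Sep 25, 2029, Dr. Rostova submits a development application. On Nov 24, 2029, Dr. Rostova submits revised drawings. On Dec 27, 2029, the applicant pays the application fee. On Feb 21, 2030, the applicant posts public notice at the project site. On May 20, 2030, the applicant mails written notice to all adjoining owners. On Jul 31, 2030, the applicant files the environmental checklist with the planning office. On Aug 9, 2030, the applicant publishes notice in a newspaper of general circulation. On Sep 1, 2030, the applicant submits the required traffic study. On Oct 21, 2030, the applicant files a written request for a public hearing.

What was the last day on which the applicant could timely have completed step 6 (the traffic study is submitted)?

Newspaper notice is published on Aug 9, 2030; the 20-day response period therefore ends Aug 29, 2030, and step 6 runs from that date. 71 days after Aug 29, 2030 is Nov 8, 2030.

Nov 8, 2030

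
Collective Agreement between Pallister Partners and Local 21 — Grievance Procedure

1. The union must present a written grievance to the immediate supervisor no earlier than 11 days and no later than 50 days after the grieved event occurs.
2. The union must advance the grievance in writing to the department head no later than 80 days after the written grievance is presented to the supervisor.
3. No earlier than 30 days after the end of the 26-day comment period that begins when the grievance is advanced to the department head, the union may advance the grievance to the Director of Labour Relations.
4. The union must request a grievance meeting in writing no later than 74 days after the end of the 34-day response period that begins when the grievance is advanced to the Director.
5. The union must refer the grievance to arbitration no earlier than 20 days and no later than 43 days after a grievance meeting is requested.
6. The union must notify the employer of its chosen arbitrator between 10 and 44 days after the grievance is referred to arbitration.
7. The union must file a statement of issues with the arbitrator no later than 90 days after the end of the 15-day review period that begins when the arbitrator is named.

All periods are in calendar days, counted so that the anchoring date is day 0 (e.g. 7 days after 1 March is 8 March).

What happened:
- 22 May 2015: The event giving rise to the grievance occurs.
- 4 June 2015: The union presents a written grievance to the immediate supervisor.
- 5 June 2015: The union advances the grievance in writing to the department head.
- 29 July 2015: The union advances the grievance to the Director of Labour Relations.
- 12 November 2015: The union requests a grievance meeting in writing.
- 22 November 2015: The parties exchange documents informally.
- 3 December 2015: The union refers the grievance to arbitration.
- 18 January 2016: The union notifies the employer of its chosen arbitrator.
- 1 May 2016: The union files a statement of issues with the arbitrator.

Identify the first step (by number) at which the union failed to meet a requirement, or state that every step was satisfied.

Step 1: the window is 11–50 days after 22 May 2015 (when the grieved event occurs), so 2 June 2015 through 11 July 2015; done 4 June 2015, which is between those dates.
Step 2: 80 days after 4 June 2015 (when the written grievance is presented to the supervisor) is 23 August 2015; 5 June 2015 is within that limit.
Step 3: the earliest permitted date is 30 days after 1 July 2015 (end of the 26-day comment period, which began when the grievance is advanced to the department head on 5 June 2015), i.e. 31 July 2015; done 29 July 2015 — 2 days too early.

Step 3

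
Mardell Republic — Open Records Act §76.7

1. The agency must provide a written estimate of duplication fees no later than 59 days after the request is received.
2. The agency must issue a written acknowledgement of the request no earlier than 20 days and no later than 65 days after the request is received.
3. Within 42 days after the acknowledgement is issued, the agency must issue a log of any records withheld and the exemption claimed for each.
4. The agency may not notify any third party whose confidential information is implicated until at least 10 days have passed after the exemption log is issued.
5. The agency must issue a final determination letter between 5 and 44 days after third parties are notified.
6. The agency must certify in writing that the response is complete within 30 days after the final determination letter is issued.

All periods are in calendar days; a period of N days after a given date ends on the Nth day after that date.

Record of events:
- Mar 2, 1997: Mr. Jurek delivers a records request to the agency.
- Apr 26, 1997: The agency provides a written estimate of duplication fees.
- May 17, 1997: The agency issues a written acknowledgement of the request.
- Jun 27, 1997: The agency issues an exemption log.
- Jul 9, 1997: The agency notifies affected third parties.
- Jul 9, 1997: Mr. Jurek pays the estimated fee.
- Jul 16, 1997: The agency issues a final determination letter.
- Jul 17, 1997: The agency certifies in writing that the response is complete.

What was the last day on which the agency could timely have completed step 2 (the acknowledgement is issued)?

Step 2 runs from Mar 2, 1997, when the request is received. The window is 20–65 days after Mar 2, 1997; it closes on May 6, 1997.

May 6, 1997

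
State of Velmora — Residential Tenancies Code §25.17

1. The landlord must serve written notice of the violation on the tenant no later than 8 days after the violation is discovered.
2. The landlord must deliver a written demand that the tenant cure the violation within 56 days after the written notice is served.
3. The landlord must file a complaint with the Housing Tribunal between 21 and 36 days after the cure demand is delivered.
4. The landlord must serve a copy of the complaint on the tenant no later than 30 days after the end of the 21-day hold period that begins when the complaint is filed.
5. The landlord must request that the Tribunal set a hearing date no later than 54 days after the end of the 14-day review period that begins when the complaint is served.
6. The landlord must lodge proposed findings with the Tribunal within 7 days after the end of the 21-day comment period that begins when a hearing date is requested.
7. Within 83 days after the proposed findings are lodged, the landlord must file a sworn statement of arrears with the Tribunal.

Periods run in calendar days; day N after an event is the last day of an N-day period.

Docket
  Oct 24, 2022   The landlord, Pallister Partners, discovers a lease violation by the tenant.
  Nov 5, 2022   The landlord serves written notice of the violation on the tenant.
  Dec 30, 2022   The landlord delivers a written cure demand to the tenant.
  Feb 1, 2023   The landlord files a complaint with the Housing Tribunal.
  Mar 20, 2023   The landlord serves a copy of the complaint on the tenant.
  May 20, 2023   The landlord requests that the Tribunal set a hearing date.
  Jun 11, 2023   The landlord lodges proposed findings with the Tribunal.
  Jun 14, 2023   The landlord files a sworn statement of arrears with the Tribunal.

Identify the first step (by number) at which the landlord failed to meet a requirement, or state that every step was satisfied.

Step 1

Step 1: 8 days after Oct 24, 2022 (when the violation is discovered) is Nov 1, 2022; Nov 5, 2022 misses that deadline by 4 days.
The analysis stops there.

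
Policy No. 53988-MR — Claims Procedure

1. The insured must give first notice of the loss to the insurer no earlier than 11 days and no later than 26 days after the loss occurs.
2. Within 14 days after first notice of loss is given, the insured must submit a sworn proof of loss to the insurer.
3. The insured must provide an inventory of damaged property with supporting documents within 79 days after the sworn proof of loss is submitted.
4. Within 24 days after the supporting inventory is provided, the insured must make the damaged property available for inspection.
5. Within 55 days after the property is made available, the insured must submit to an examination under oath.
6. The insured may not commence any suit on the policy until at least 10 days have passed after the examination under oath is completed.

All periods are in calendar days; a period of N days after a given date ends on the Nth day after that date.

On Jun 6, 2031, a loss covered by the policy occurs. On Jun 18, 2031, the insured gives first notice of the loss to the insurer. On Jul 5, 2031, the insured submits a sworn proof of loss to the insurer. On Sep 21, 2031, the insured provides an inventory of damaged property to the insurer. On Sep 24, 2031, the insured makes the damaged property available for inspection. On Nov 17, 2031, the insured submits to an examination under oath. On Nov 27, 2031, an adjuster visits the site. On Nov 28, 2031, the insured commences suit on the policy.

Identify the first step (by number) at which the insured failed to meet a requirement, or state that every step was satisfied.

Step 1: the window is 11–26 days after Jun 6, 2031 (when the loss occurs), so Jun 17, 2031 through Jul 2, 2031; done Jun 18, 2031, which is between those dates.
Step 2: 14 days after Jun 18, 2031 (when first notice of loss is given) is Jul 2, 2031; not done until Jul 5, 2031, 3 days after the deadline.
No need to go further; step 2 was not satisfied.

Step 2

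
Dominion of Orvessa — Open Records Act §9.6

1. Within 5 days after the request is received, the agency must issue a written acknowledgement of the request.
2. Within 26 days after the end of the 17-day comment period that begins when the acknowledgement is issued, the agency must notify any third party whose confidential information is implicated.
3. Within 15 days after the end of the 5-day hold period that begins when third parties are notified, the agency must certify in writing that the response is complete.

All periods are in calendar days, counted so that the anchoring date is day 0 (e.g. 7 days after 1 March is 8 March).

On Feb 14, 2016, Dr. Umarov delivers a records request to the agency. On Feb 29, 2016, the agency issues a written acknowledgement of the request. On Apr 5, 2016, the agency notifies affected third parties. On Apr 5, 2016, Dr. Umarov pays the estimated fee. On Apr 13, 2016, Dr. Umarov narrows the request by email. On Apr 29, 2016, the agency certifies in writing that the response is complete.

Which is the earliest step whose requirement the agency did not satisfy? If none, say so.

Step 1 — counting 5 days from Feb 14, 2016 (when the request is received) gives a deadline of Feb 19, 2016; Feb 29, 2016 misses that deadline by 10 days.

Step 1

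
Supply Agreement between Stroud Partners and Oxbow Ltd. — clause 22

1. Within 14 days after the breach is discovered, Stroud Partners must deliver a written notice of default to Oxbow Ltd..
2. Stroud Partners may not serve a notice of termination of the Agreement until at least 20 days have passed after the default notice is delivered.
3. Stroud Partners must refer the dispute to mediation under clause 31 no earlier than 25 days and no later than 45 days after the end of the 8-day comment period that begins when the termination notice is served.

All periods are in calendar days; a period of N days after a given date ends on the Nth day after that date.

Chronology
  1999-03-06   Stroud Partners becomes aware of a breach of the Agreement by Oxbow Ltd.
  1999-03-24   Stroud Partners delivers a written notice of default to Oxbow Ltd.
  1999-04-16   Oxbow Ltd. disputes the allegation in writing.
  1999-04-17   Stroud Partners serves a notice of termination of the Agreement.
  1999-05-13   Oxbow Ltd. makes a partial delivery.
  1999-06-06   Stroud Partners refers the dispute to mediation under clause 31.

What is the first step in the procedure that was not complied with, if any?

Step 1: 14 days after 1999-03-06 (when the breach is discovered) is 1999-03-20; done 1999-03-24 — 4 days late.

Step 1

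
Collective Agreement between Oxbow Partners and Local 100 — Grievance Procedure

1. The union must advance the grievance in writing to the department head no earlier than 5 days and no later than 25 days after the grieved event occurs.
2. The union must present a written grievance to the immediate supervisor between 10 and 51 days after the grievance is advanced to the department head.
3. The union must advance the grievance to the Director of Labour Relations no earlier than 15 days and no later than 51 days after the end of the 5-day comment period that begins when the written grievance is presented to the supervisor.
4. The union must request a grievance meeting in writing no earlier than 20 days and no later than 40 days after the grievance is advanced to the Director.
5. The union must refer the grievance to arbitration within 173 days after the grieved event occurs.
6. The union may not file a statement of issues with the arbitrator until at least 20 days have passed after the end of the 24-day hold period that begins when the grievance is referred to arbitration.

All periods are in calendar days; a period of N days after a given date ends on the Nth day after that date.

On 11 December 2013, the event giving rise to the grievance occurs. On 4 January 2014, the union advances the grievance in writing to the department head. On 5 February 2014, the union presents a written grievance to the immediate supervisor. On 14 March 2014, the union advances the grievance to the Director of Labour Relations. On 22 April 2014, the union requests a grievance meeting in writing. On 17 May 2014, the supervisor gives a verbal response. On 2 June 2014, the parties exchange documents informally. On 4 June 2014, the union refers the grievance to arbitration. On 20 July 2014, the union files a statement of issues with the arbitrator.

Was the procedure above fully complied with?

No

(1) the permitted window runs from 11 December 2013 + 5 = 16 December 2013 to 11 December 2013 + 25 = 5 January 2014; 4 January 2014 falls inside that range.
(2) the permitted window runs from 4 January 2014 + 10 = 14 January 2014 to 4 January 2014 + 51 = 24 February 2014; done 5 February 2014 — within the window.
(3) the permitted window runs from 10 February 2014 + 15 = 25 February 2014 to 10 February 2014 + 51 = 2 April 2014; done 14 March 2014, which is between those dates.
(4) the permitted window runs from 14 March 2014 + 20 = 3 April 2014 to 14 March 2014 + 40 = 23 April 2014; done 22 April 2014, which is between those dates.
(5) due by 11 December 2013 + 173 days = 2 June 2014; done 4 June 2014 — 2 days late.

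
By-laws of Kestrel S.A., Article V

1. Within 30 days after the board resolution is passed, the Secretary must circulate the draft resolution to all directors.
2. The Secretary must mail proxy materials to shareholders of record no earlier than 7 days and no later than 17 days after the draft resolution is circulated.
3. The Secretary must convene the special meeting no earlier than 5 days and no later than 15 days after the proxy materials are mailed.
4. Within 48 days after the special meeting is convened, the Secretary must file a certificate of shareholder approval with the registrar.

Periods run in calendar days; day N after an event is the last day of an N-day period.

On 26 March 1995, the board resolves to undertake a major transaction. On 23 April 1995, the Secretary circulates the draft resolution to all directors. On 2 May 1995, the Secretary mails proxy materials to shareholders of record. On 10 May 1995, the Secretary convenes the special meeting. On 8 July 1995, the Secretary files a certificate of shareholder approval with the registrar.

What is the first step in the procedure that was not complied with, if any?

(1) due by 26 March 1995 + 30 days = 25 April 1995; completed 23 April 1995, before the deadline.
(2) the permitted window runs from 23 April 1995 + 7 = 30 April 1995 to 23 April 1995 + 17 = 10 May 1995; done 2 May 1995 — within the window.
(3) the permitted window runs from 2 May 1995 + 5 = 7 May 1995 to 2 May 1995 + 15 = 17 May 1995; 10 May 1995 falls inside that range.
(4) due by 10 May 1995 + 48 days = 27 June 1995; not done until 8 July 1995, 11 days after the deadline.

Step 4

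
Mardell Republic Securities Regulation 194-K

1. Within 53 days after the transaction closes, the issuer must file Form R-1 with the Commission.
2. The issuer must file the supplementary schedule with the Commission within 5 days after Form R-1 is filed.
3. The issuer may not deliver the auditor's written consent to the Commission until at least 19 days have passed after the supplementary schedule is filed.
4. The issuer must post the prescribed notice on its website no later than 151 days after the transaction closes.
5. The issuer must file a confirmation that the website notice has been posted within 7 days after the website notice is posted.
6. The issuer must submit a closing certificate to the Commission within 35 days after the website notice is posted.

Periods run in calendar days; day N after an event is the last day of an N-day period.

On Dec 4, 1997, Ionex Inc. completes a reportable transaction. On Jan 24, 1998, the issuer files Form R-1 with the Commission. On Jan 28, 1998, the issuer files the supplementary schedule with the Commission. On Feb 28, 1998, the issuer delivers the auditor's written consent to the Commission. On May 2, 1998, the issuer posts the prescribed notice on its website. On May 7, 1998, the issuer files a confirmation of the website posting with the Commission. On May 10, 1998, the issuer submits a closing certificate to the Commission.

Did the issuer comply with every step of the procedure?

(1) due by Dec 4, 1997 + 53 days = Jan 26, 1998; completed Jan 24, 1998, before the deadline.
(2) due by Jan 24, 1998 + 5 days = Jan 29, 1998; done Jan 28, 1998 — timely.
(3) permitted from Jan 28, 1998 + 19 days = Feb 16, 1998 onward; done Feb 28, 1998, after the minimum wait.
(4) due by Dec 4, 1997 + 151 days = May 4, 1998; May 2, 1998 is within that limit.
(5) due by May 2, 1998 + 7 days = May 9, 1998; May 7, 1998 is within that limit.
(6) due by May 2, 1998 + 35 days = Jun 6, 1998; done May 10, 1998 — timely.

Yes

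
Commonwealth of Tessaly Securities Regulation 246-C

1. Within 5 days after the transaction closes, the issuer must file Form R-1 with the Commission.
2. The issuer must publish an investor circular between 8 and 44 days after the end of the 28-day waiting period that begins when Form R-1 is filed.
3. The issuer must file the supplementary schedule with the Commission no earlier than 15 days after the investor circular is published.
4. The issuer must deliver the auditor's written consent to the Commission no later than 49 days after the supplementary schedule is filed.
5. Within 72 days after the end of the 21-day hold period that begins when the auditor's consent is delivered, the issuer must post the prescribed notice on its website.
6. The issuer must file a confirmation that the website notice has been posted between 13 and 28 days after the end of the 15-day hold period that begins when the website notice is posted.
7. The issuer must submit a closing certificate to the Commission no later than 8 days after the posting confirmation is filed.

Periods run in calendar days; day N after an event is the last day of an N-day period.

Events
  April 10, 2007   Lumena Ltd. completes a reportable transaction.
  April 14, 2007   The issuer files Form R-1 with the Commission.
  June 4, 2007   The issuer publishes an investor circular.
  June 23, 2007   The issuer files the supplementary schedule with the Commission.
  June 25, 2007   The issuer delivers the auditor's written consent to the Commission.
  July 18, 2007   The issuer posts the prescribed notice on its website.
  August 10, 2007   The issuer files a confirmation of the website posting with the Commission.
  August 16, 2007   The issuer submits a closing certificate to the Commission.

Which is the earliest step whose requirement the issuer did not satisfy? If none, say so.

(1) due by April 10, 2007 + 5 days = April 15, 2007; done April 14, 2007 — timely.
(2) the permitted window runs from May 12, 2007 + 8 = May 20, 2007 to May 12, 2007 + 44 = June 25, 2007; done June 4, 2007 — within the window.
(3) permitted from June 4, 2007 + 15 days = June 19, 2007 onward; done June 23, 2007 — permitted.
(4) due by June 23, 2007 + 49 days = August 11, 2007; June 25, 2007 is within that limit.
(5) due by July 16, 2007 + 72 days = September 26, 2007; July 18, 2007 is within that limit.
(6) the permitted window runs from August 2, 2007 + 13 = August 15, 2007 to August 2, 2007 + 28 = August 30, 2007; August 10, 2007 is 5 days too early.
That is the first point of non-compliance.

Step 6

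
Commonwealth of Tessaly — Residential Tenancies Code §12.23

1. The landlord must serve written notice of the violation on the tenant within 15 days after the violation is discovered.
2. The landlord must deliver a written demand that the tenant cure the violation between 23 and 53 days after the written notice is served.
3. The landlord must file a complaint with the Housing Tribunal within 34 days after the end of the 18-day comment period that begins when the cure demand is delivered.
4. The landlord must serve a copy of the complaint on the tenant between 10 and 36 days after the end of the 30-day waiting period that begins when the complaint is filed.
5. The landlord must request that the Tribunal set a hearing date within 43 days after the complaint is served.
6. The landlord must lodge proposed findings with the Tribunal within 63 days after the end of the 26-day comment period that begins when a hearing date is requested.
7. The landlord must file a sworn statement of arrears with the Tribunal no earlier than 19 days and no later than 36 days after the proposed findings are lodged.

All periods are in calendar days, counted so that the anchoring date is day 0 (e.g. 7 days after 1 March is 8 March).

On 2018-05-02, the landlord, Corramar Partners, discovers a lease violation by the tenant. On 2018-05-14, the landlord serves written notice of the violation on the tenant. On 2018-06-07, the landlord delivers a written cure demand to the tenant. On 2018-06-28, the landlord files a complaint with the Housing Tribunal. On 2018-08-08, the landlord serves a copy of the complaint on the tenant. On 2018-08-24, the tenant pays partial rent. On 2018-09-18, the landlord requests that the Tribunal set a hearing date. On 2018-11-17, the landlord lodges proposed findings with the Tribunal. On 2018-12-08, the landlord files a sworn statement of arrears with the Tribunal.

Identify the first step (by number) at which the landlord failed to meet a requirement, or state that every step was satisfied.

Step 1 — counting 15 days from 2018-05-02 (when the violation is discovered) gives a deadline of 2018-05-17; done 2018-05-14 — timely.
Step 2 — 23 and 53 days from 2018-05-14 (when the written notice is served) are 2018-06-06 and 2018-07-06 respectively; done 2018-06-07, which is between those dates.
Step 3 — counting 34 days from 2018-06-25 (end of the 18-day comment period, which began when the cure demand is delivered on 2018-06-07) gives a deadline of 2018-07-29; 2018-06-28 is within that limit.
Step 4 — 10 and 36 days from 2018-07-28 (end of the 30-day waiting period, which began when the complaint is filed on 2018-06-28) are 2018-08-07 and 2018-09-02 respectively; done 2018-08-08, which is between those dates.
Step 5 — counting 43 days from 2018-08-08 (when the complaint is served) gives a deadline of 2018-09-20; 2018-09-18 is within that limit.
Step 6 — counting 63 days from 2018-10-14 (end of the 26-day comment period, which began when a hearing date is requested on 2018-09-18) gives a deadline of 2018-12-16; 2018-11-17 is within that limit.
Step 7 — 19 and 36 days from 2018-11-17 (when the proposed findings are lodged) are 2018-12-06 and 2018-12-23 respectively; 2018-12-08 falls inside that range.

None — every step was satisfied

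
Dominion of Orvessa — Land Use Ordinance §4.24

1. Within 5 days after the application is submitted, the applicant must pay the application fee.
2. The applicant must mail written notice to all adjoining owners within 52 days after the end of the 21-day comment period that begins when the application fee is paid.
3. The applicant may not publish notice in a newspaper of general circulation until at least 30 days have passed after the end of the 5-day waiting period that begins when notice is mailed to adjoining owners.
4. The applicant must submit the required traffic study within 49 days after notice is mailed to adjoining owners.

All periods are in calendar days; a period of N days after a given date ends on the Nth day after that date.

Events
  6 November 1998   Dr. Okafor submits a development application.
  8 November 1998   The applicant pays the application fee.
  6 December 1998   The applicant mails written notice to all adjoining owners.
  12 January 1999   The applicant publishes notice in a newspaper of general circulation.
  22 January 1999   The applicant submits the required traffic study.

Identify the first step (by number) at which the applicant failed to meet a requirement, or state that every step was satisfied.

None — every step was satisfied

Step 1: 5 days after 6 November 1998 (when the application is submitted) is 11 November 1998; 8 November 1998 is within that limit.
Step 2: 52 days after 29 November 1998 (end of the 21-day comment period, which began when the application fee is paid on 8 November 1998) is 20 January 1999; 6 December 1998 is within that limit.
Step 3: the earliest permitted date is 30 days after 11 December 1998 (end of the 5-day waiting period, which began when notice is mailed to adjoining owners on 6 December 1998), i.e. 10 January 1999; done 12 January 1999 — permitted.
Step 4: 49 days after 6 December 1998 (when notice is mailed to adjoining owners) is 24 January 1999; completed 22 January 1999, before the deadline.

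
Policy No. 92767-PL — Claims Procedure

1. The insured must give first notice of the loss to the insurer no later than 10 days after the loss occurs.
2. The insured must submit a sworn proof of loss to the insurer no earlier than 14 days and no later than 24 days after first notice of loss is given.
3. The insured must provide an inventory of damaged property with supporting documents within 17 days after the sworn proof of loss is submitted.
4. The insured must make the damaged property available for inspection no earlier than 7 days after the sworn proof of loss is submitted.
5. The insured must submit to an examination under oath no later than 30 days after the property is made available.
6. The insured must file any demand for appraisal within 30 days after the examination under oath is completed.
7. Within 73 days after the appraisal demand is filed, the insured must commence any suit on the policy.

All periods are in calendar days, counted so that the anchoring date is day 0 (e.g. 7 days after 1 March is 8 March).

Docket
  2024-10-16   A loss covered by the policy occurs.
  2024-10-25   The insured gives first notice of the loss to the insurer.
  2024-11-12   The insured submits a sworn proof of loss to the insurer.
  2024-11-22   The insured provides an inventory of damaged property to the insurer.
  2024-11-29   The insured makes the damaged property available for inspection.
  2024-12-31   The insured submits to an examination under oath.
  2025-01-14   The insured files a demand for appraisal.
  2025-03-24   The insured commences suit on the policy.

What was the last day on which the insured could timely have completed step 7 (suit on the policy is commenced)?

Step 7 runs from 2025-01-14, when the appraisal demand is filed. 73 days after 2025-01-14 is 2025-03-28.

2025-03-28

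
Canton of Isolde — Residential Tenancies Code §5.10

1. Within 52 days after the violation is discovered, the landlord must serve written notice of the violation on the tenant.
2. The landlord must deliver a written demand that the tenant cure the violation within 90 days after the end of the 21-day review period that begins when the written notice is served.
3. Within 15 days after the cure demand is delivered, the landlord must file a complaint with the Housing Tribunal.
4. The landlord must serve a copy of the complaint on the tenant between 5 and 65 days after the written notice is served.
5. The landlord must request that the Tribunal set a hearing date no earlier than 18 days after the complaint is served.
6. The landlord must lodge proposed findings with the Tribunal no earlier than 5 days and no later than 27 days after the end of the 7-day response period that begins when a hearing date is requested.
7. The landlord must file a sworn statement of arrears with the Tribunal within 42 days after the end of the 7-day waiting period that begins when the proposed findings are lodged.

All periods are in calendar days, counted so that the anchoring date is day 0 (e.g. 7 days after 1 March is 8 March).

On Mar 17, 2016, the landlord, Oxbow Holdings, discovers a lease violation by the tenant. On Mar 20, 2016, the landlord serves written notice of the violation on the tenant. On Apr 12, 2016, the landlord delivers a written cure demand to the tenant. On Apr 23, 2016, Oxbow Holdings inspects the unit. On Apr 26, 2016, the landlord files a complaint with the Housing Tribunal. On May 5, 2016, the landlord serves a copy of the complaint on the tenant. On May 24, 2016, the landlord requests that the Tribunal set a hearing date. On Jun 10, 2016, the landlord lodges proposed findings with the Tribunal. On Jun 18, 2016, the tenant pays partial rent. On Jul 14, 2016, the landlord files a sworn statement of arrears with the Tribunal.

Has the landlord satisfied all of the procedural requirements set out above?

Yes

Step 1 — counting 52 days from Mar 17, 2016 (when the violation is discovered) gives a deadline of May 8, 2016; Mar 20, 2016 is within that limit.
Step 2 — counting 90 days from Apr 10, 2016 (end of the 21-day review period, which began when the written notice is served on Mar 20, 2016) gives a deadline of Jul 9, 2016; Apr 12, 2016 is within that limit.
Step 3 — counting 15 days from Apr 12, 2016 (when the cure demand is delivered) gives a deadline of Apr 27, 2016; done Apr 26, 2016 — timely.
Step 4 — 5 and 65 days from Mar 20, 2016 (when the written notice is served) are Mar 25, 2016 and May 24, 2016 respectively; May 5, 2016 falls inside that range.
Step 5 — must wait 18 days from May 5, 2016 (when the complaint is served), so not before May 23, 2016; done May 24, 2016, after the minimum wait.
Step 6 — 5 and 27 days from May 31, 2016 (end of the 7-day response period, which began when a hearing date is requested on May 24, 2016) are Jun 5, 2016 and Jun 27, 2016 respectively; done Jun 10, 2016, which is between those dates.
Step 7 — counting 42 days from Jun 17, 2016 (end of the 7-day waiting period, which began when the proposed findings are lodged on Jun 10, 2016) gives a deadline of Jul 29, 2016; Jul 14, 2016 is within that limit.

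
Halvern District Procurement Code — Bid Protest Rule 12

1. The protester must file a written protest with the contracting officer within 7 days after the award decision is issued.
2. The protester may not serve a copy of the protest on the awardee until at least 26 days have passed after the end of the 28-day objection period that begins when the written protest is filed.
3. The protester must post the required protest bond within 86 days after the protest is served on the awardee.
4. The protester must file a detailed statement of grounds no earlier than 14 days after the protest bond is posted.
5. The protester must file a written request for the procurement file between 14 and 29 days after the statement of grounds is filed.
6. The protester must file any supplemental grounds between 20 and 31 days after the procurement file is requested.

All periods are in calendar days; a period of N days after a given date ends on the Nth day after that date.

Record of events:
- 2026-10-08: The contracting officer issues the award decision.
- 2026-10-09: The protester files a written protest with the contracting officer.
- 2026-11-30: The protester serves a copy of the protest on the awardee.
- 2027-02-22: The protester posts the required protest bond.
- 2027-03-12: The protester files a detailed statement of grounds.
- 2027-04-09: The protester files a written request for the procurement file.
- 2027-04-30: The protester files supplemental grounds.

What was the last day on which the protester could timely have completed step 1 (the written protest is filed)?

2026-10-15

Step 1 runs from 2026-10-08, when the award decision is issued. 7 days after 2026-10-08 is 2026-10-15.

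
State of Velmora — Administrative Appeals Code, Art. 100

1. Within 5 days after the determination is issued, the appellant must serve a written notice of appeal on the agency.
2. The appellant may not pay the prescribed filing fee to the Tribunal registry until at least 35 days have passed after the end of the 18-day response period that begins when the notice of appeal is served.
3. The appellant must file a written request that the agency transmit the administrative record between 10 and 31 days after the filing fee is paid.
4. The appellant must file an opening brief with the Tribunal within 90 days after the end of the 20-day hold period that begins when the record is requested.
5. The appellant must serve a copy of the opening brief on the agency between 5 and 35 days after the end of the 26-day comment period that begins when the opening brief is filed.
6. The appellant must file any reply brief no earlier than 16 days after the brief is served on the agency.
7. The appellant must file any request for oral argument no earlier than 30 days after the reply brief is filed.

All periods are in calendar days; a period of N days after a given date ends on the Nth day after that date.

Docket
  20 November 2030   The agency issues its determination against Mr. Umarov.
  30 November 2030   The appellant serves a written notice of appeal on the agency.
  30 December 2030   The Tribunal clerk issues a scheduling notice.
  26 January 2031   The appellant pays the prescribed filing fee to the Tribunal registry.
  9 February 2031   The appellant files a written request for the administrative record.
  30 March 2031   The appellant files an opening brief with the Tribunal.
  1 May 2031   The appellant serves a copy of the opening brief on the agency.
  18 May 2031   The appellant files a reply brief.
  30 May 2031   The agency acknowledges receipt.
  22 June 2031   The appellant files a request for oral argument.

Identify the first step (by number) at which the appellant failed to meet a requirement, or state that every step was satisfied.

Step 1: 5 days after 20 November 2030 (when the determination is issued) is 25 November 2030; 30 November 2030 misses that deadline by 5 days.
Later steps need not be reached.

Step 1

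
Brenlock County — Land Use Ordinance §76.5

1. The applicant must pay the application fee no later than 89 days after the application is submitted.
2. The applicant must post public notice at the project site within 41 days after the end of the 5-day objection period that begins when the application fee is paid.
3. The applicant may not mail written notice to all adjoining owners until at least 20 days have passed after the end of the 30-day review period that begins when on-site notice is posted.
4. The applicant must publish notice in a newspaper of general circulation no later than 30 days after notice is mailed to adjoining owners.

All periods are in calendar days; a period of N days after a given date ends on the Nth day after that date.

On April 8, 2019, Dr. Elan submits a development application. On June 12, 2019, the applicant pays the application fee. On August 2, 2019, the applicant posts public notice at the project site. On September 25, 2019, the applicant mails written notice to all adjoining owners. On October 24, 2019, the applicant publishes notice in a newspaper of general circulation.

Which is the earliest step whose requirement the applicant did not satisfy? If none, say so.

(1) due by April 8, 2019 + 89 days = July 6, 2019; June 12, 2019 is within that limit.
(2) due by June 17, 2019 + 41 days = July 28, 2019; not done until August 2, 2019, 5 days after the deadline.
No need to go further; step 2 was not satisfied.

Step 2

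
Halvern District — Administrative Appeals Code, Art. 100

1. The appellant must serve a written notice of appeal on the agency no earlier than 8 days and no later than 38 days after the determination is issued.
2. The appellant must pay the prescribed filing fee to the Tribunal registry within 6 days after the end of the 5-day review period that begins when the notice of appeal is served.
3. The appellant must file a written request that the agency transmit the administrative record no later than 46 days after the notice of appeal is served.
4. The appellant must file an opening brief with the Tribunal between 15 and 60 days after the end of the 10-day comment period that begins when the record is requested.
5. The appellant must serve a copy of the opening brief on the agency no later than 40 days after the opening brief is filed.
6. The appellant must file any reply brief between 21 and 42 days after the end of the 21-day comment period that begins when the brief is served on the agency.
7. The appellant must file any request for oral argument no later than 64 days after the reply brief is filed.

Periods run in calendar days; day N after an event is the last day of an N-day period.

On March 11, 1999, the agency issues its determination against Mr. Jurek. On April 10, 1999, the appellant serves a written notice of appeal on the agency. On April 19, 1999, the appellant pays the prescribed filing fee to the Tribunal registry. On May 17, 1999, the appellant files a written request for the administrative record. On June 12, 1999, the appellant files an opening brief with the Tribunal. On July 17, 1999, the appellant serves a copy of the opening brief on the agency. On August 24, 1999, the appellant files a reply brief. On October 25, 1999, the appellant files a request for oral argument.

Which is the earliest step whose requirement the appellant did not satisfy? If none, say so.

Step 1: the window is 8–38 days after March 11, 1999 (when the determination is issued), so March 19, 1999 through April 18, 1999; done April 10, 1999 — within the window.
Step 2: 6 days after April 15, 1999 (end of the 5-day review period, which began when the notice of appeal is served on April 10, 1999) is April 21, 1999; completed April 19, 1999, before the deadline.
Step 3: 46 days after April 10, 1999 (when the notice of appeal is served) is May 26, 1999; done May 17, 1999 — timely.
Step 4: the window is 15–60 days after May 27, 1999 (end of the 10-day comment period, which began when the record is requested on May 17, 1999), so June 11, 1999 through July 26, 1999; done June 12, 1999, which is between those dates.
Step 5: 40 days after June 12, 1999 (when the opening brief is filed) is July 22, 1999; July 17, 1999 is within that limit.
Step 6: the window is 21–42 days after August 7, 1999 (end of the 21-day comment period, which began when the brief is served on the agency on July 17, 1999), so August 28, 1999 through September 18, 1999; August 24, 1999 is 4 days too early.
The procedure was therefore not followed at step 6.

Step 6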